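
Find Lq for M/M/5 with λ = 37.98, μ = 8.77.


a = λ/μ = 4.3307; ρ = a/5 = 0.8661
P₀ = 0.007261
Lq = P₀·a^c·ρ / (c!·(1−ρ)²) = 0.007261·1523.26981·0.8661/(120·0.01792)
= 4.45478

Final: 4.45478


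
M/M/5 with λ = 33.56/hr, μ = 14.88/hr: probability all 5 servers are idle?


a = λ/μ = 33.56/14.88 = 2.2554; ρ = a/c = 0.4511
Σ_{k=0}^{4} a^k/k! (terms k=0..4) = 1.00000 + 2.25538 + 2.54336 + 1.91208 + 1.07811 = 8.78893
Tail: a^5/(5!(1−ρ)) = 58.35729/(120·0.5489) = 0.88593
P₀ = 1/(8.78893 + 0.88593) = 1/9.67486 = 0.103361

Final: 0.103361


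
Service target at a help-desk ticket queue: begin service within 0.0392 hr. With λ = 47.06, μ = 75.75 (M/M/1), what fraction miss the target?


ρ = 47.06/75.75 = 0.6213
P(Wq > t) = ρ·e^{−(μ−λ)t} = 0.6213·e^{−1.1246}
= 0.6213·0.324767 = 0.201763

Final: 0.201763


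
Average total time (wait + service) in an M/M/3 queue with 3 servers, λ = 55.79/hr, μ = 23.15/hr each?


a = 2.4099; ρ = 0.8033; P₀ = 0.055024
Lq = P₀·a^c·ρ/(c!(1−ρ)²) = 2.66529
Wq = Lq/λ = 2.66529/55.79 = 0.04777 hr
W = Wq + 1/μ = 0.04777 + 0.04320 = 0.09097 hr

Final: 0.09097 hr


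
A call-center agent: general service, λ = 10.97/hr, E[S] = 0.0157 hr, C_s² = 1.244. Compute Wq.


ρ = λ·E[S] = 10.97·0.0157 = 0.1722
E[S²] = E[S]²(1+C_s²) = 0.0157²·(1+1.244) = 0.0005531
Wq = λ·E[S²]/(2(1−ρ)) = 10.97·0.0005531/(2·0.8278) = 0.003665 hr

Final: 0.003665 hr


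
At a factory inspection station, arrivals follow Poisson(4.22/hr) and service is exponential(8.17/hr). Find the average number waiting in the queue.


ρ = 4.22/8.17 = 0.5165
Lq = ρ²/(1−ρ) = 0.2668/0.4835 = 0.5518

Final: 0.5518


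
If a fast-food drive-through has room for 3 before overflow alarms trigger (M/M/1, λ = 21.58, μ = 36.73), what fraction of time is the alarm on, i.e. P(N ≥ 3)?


ρ = 21.58/36.73 = 0.5875
P(N ≥ n) = ρ^n = 0.5875^3 = 0.202811

Final: 0.202811


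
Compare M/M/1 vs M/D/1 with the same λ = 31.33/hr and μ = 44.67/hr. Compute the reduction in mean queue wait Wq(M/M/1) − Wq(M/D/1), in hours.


ρ = 31.33/44.67 = 0.7014
Wq(M/M/1) = ρ/(μ−λ) = 0.7014/13.34 = 0.05258 hr
Wq(M/D/1) = ρ/(2(μ−λ)) = 0.02629 hr
Savings = 0.05258 − 0.02629 = 0.02629 hr

Final: 0.02629 hr


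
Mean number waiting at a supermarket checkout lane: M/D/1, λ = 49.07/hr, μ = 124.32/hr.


ρ = 49.07/124.32 = 0.3947
M/D/1: Lq = ρ²/(2(1−ρ)) = 0.1558/(2·0.6053) = 0.12869

Final: 0.12869


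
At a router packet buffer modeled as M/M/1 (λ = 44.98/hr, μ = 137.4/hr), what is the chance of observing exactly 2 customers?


ρ = 44.98/137.4 = 0.3274
P_n = (1−ρ)·ρ^n = (1 − 0.3274)·0.3274^2 = 0.6726·0.107168 = 0.072085

Final: 0.072085


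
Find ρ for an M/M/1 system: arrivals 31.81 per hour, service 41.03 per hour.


ρ = λ/μ = 31.81/41.03 = 0.7753

Final: 0.7753


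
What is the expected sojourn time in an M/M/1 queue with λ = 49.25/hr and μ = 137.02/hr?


W = 1/(μ−λ) = 1/(137.02 − 49.25) = 1/87.77 = 0.01139 hr

Final: 0.01139 hr


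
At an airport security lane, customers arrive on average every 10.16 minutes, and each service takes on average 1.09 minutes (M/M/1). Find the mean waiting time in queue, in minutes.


λ = 60/10.16 = 5.9055 /hr
μ = 60/1.09 = 55.0459 /hr
ρ = λ/μ = 5.9055/55.0459 = 0.1073
Wq = ρ/(μ−λ) = 0.1073/(55.0459−5.9055) = 0.002183 hr
In minutes: 0.002183·60 = 0.1310 min

Final: 0.1310 min


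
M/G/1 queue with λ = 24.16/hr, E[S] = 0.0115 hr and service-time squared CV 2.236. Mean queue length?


ρ = λ·E[S] = 24.16·0.0115 = 0.2778
Lq = ρ²(1+C_s²)/(2(1−ρ)) = 0.07720·(1+2.236)/(2·0.7222)
= 0.07720·3.2360/1.4443 = 0.17296

Final: 0.17296


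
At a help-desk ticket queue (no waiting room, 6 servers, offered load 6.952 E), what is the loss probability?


B(c,a) = (a^c/c!) / Σ_{k=0}^{c} a^k/k!
a^6/6! = 156.792789
Σ terms (k=0..6): 1.00000 + 6.95200 + 24.16515 + 55.99871 + 97.32576 + 135.32174 + 156.79279 = 477.556154
B = 156.792789/477.556154 = 0.328323

Final: 0.328323


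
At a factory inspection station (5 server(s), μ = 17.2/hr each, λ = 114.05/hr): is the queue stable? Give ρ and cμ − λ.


Total capacity cμ = 5·17.2 = 86.00/hr
ρ = λ/(cμ) = 114.05/86.00 = 1.3262
Stable ⇔ ρ < 1: NO
Spare capacity = cμ − λ = 86.00 − 114.05 = -28.05/hr

Final: ρ = 1.3262; unstable; margin = -28.05/hr


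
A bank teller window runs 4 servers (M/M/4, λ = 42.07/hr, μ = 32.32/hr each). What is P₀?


a = λ/μ = 42.07/32.32 = 1.3017; ρ = a/c = 0.3254
Σ_{k=0}^{3} a^k/k! (terms k=0..3) = 1.00000 + 1.30167 + 0.84717 + 0.36758 = 3.51642
Tail: a^4/(4!(1−ρ)) = 2.87081/(24·0.6746) = 0.17732
P₀ = 1/(3.51642 + 0.17732) = 1/3.69374 = 0.270728

Final: 0.270728


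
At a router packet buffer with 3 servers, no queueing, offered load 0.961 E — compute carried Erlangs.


B(3,0.961) = 0.057540 (Erlang-B)
Carried load = a(1 − B) = 0.961·(1 − 0.057540) = 0.961·0.942460 = 0.9057 E

Final: 0.9057 Erlangs


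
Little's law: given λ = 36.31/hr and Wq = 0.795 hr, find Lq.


Lq = λWq = 36.31·0.795 = 28.8665

Final: 28.8665


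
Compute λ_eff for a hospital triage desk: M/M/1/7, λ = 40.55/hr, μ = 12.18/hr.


ρ = 3.3292; P_K = (1−ρ)ρ^7/(1−ρ^8) = 0.699676
λ_eff = λ(1 − P_K) = 40.55·(1 − 0.699676) = 40.55·0.300324 = 12.1781 /hr

Final: 12.1781 /hr


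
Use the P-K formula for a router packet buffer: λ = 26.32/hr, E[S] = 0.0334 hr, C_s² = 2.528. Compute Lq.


ρ = λ·E[S] = 26.32·0.0334 = 0.8791
Lq = ρ²(1+C_s²)/(2(1−ρ)) = 0.7728·(1+2.528)/(2·0.1209)
= 0.7728·3.5280/0.2418 = 11.27441

Final: 11.27441


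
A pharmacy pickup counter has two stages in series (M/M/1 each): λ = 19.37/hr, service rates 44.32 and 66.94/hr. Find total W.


Each node sees arrival rate λ = 19.37/hr (tandem ⇒ throughput preserved).
W₁ = 1/(μ₁−λ) = 1/(44.32−19.37) = 0.04008 hr
W₂ = 1/(μ₂−λ) = 1/(66.94−19.37) = 0.02102 hr
W_total = W₁ + W₂ = 0.04008 + 0.02102 = 0.06110 hr

Final: 0.06110 hr


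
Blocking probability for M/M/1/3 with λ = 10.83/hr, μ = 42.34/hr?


ρ = λ/μ = 10.83/42.34 = 0.2558
P_K = (1−ρ)ρ^K/(1−ρ^(K+1)) = (0.7442·0.016735)/(1 − 0.004281)
= 0.012455/0.995719 = 0.012508

Final: 0.012508


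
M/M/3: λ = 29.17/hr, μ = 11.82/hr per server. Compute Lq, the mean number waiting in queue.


a = λ/μ = 2.4679; ρ = a/3 = 0.8226
P₀ = 0.048462
Lq = P₀·a^c·ρ / (c!·(1−ρ)²) = 0.048462·15.02993·0.8226/(6·0.03146)
= 3.17378

Final: 3.17378


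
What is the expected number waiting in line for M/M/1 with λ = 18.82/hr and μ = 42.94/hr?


ρ = 18.82/42.94 = 0.4383
Lq = ρ²/(1−ρ) = 0.1921/0.5617 = 0.3420

Final: 0.3420


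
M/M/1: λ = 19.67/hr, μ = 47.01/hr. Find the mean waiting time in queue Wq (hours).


ρ = 19.67/47.01 = 0.4184
Wq = ρ/(μ−λ) = 0.4184/(47.01 − 19.67) = 0.4184/27.34 = 0.01530 hr

Final: 0.01530 hr


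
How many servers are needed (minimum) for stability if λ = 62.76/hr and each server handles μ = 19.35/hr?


Stability requires cμ > λ ⇔ c > λ/μ.
λ/μ = 62.76/19.35 = 3.2434
Minimum integer c = ⌊3.2434⌋ + 1 = 4
Check: 4·19.35 = 77.40 > 62.76, while 3·19.35 = 58.05 ≤ 62.76

Final: 4 servers


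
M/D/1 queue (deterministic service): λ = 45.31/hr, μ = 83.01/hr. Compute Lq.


ρ = 45.31/83.01 = 0.5458
M/D/1: Lq = ρ²/(2(1−ρ)) = 0.2979/(2·0.4542) = 0.32801

Final: 0.32801


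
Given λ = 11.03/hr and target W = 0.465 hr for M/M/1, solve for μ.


W = 1/(μ−λ) ⇒ μ − λ = 1/W = 1/0.465 = 2.1505
μ = λ + 1/W = 11.03 + 2.1505 = 13.1805 per hr

Final: 13.1805 /hr


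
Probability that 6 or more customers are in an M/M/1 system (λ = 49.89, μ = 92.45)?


ρ = 49.89/92.45 = 0.5396
P(N ≥ n) = ρ^n = 0.5396^6 = 0.024697

Final: 0.024697


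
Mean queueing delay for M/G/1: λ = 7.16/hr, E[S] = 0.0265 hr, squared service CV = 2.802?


ρ = λ·E[S] = 7.16·0.0265 = 0.1897
E[S²] = E[S]²(1+C_s²) = 0.0265²·(1+2.802) = 0.002670
Wq = λ·E[S²]/(2(1−ρ)) = 7.16·0.002670/(2·0.8103) = 0.01180 hr

Final: 0.01180 hr


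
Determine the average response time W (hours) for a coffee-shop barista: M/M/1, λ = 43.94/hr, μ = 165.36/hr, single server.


W = 1/(μ−λ) = 1/(165.36 − 43.94) = 1/121.42 = 0.008236 hr

Final: 0.008236 hr


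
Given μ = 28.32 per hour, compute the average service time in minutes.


Mean service time = 1/μ = 1/28.32 hour = 0.03531 hour
In minutes: 0.03531 × 60 = 2.1186 min

Final: 2.1186 min


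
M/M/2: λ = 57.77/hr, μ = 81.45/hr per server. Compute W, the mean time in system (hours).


a = 0.7093; ρ = 0.3546; P₀ = 0.476413
Lq = P₀·a^c·ρ/(c!(1−ρ)²) = 0.10203
Wq = Lq/λ = 0.10203/57.77 = 0.001766 hr
W = Wq + 1/μ = 0.001766 + 0.01228 = 0.01404 hr

Final: 0.01404 hr


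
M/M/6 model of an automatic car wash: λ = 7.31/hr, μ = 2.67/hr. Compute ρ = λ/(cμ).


ρ = λ/(cμ) = 7.31/(6·2.67) = 7.31/16.02 = 0.4563

Final: 0.4563


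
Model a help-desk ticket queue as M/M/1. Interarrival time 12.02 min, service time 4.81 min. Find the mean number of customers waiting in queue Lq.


λ = 60/12.02 = 4.9917 /hr
μ = 60/4.81 = 12.4740 /hr
ρ = λ/μ = 4.9917/12.4740 = 0.4002
Lq = ρ²/(1−ρ) = 0.1601/0.5998 = 0.2670

Final: 0.2670


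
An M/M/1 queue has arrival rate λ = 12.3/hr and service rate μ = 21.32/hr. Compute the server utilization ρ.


ρ = λ/μ = 12.3/21.32 = 0.5769

Final: 0.5769


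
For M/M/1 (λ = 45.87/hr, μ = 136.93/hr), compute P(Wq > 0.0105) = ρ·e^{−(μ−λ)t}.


ρ = 45.87/136.93 = 0.3350
P(Wq > t) = ρ·e^{−(μ−λ)t} = 0.3350·e^{−0.9561}
= 0.3350·0.384378 = 0.128762

Final: 0.128762


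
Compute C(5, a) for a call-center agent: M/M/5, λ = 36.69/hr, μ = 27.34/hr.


a = λ/μ = 1.3420; ρ = a/5 = 0.2684
P₀ = 0.261098 (from M/M/c formula)
C(c,a) = [a^c/(c!(1−ρ))]·P₀ = [4.35257/(120·0.7316)]·0.261098
= 0.04958·0.261098 = 0.012945

Final: 0.012945


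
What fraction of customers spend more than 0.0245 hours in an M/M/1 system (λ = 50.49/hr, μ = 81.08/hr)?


W ~ Exponential(μ−λ) for M/M/1.
μ − λ = 81.08 − 50.49 = 30.5900
P(W > t) = e^{−(μ−λ)t} = e^{−0.7495} = 0.472624

Final: 0.472624


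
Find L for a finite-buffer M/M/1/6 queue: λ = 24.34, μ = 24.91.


ρ = 24.34/24.91 = 0.9771
L = ρ[1 − (K+1)ρ^K + Kρ^(K+1)] / [(1−ρ)(1−ρ^(K+1))]
Numerator: 0.9771·(1 − 7·0.870324 + 6·0.850409) = 0.009952
Denominator: (0.02288)·(0.149591) = 0.003423
L = 0.009952/0.003423 = 2.9074

Final: 2.9074


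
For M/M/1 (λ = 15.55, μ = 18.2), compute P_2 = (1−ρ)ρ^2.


ρ = 15.55/18.2 = 0.8544
P_n = (1−ρ)·ρ^n = (1 − 0.8544)·0.8544^2 = 0.1456·0.729992 = 0.106290

Final: 0.106290


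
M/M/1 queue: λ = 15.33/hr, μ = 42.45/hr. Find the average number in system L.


ρ = λ/μ = 15.33/42.45 = 0.3611
L = ρ/(1−ρ) = 0.3611/(1 − 0.3611) = 0.3611/0.6389 = 0.5653

Final: 0.5653


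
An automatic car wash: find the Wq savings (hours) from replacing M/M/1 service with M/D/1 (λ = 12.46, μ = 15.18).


ρ = 12.46/15.18 = 0.8208
Wq(M/M/1) = ρ/(μ−λ) = 0.8208/2.72 = 0.30177 hr
Wq(M/D/1) = ρ/(2(μ−λ)) = 0.15089 hr
Savings = 0.30177 − 0.15089 = 0.15089 hr

Final: 0.15089 hr


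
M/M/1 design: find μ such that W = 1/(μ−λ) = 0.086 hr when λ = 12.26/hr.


W = 1/(μ−λ) ⇒ μ − λ = 1/W = 1/0.086 = 11.6279
μ = λ + 1/W = 12.26 + 11.6279 = 23.8879 per hr

Final: 23.8879 /hr


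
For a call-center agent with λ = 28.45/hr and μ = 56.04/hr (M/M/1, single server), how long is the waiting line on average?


ρ = 28.45/56.04 = 0.5077
Lq = ρ²/(1−ρ) = 0.2577/0.4923 = 0.5235

Final: 0.5235


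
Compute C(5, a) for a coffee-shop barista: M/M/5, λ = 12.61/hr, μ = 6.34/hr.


a = λ/μ = 1.9890; ρ = a/5 = 0.3978
P₀ = 0.135849 (from M/M/c formula)
C(c,a) = [a^c/(c!(1−ρ))]·P₀ = [31.12642/(120·0.6022)]·0.135849
= 0.43073·0.135849 = 0.058514

Final: 0.058514


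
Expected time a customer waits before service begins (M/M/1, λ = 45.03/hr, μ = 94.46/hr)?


ρ = 45.03/94.46 = 0.4767
Wq = ρ/(μ−λ) = 0.4767/(94.46 − 45.03) = 0.4767/49.43 = 0.009644 hr

Final: 0.009644 hr


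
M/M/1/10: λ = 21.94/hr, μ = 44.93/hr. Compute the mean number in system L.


ρ = 21.94/44.93 = 0.4883
L = ρ[1 − (K+1)ρ^K + Kρ^(K+1)] / [(1−ρ)(1−ρ^(K+1))]
Numerator: 0.4883·(1 − 11·0.0007709 + 10·0.0003764) = 0.486012
Denominator: (0.5117)·(0.999624) = 0.511492
L = 0.486012/0.511492 = 0.9502

Final: 0.9502


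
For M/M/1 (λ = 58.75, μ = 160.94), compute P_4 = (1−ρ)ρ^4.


ρ = 58.75/160.94 = 0.3650
P_n = (1−ρ)·ρ^n = (1 − 0.3650)·0.3650^4 = 0.6350·0.017757 = 0.011275

Final: 0.011275


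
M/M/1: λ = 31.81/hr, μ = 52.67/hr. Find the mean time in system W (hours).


W = 1/(μ−λ) = 1/(52.67 − 31.81) = 1/20.86 = 0.04794 hr

Final: 0.04794 hr


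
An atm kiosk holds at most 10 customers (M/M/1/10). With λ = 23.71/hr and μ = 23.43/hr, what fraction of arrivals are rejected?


ρ = λ/μ = 23.71/23.43 = 1.0120
P_K = (1−ρ)ρ^K/(1−ρ^(K+1)) = (-0.01195·1.126141)/(1 − 1.139599)
= -0.013458/-0.139599 = 0.096404

Final: 0.096404


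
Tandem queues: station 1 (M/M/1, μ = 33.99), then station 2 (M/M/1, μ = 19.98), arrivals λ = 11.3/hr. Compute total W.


Each node sees arrival rate λ = 11.3/hr (tandem ⇒ throughput preserved).
W₁ = 1/(μ₁−λ) = 1/(33.99−11.3) = 0.04407 hr
W₂ = 1/(μ₂−λ) = 1/(19.98−11.3) = 0.11521 hr
W_total = W₁ + W₂ = 0.04407 + 0.11521 = 0.15928 hr

Final: 0.15928 hr


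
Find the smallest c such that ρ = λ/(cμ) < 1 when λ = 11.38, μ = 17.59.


Stability requires cμ > λ ⇔ c > λ/μ.
λ/μ = 11.38/17.59 = 0.6470
Minimum integer c = ⌊0.6470⌋ + 1 = 1
Check: 1·17.59 = 17.59 > 11.38, while 0·17.59 = 0.00 ≤ 11.38

Final: 1 servers


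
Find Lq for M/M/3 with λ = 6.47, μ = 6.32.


a = λ/μ = 1.0237; ρ = a/3 = 0.3412
P₀ = 0.354711
Lq = P₀·a^c·ρ / (c!·(1−ρ)²) = 0.354711·1.07291·0.3412/(6·0.43396)
= 0.04988

Final: 0.04988


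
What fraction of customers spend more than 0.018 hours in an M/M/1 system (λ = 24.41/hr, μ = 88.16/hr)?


W ~ Exponential(μ−λ) for M/M/1.
μ − λ = 88.16 − 24.41 = 63.7500
P(W > t) = e^{−(μ−λ)t} = e^{−1.1475} = 0.317429

Final: 0.317429


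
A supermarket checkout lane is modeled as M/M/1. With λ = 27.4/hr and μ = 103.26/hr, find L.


ρ = λ/μ = 27.4/103.26 = 0.2653
L = ρ/(1−ρ) = 0.2653/(1 − 0.2653) = 0.2653/0.7347 = 0.3612

Final: 0.3612


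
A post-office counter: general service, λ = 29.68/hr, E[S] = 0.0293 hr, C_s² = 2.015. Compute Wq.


ρ = λ·E[S] = 29.68·0.0293 = 0.8696
E[S²] = E[S]²(1+C_s²) = 0.0293²·(1+2.015) = 0.002588
Wq = λ·E[S²]/(2(1−ρ)) = 29.68·0.002588/(2·0.1304) = 0.29462 hr

Final: 0.29462 hr


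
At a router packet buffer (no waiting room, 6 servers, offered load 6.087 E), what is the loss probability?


B(c,a) = (a^c/c!) / Σ_{k=0}^{c} a^k/k!
a^6/6! = 70.645957
Σ terms (k=0..6): 1.00000 + 6.08700 + 18.52578 + 37.58882 + 57.20078 + 69.63623 + 70.64596 = 260.684572
B = 70.645957/260.684572 = 0.271002

Final: 0.271002


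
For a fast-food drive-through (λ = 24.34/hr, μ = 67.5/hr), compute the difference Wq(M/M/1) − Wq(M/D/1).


ρ = 24.34/67.5 = 0.3606
Wq(M/M/1) = ρ/(μ−λ) = 0.3606/43.16 = 0.008355 hr
Wq(M/D/1) = ρ/(2(μ−λ)) = 0.004177 hr
Savings = 0.008355 − 0.004177 = 0.004177 hr

Final: 0.004177 hr


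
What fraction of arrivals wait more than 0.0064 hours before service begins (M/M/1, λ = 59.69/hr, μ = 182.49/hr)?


ρ = 59.69/182.49 = 0.3271
P(Wq > t) = ρ·e^{−(μ−λ)t} = 0.3271·e^{−0.7859}
= 0.3271·0.455700 = 0.149053

Final: 0.149053


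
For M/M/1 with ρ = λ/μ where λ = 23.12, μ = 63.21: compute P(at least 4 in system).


ρ = 23.12/63.21 = 0.3658
P(N ≥ n) = ρ^n = 0.3658^4 = 0.017898

Final: 0.017898


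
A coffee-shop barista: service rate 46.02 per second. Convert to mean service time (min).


Mean service time = 1/μ = 1/46.02 second = 0.02173 second
In minutes: 0.02173 × 0.0166667 = 0.0003622 min

Final: 0.0003622 min


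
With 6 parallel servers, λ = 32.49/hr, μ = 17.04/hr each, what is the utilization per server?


ρ = λ/(cμ) = 32.49/(6·17.04) = 32.49/102.24 = 0.3178

Final: 0.3178


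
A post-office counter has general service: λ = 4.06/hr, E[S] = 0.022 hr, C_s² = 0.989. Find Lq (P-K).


ρ = λ·E[S] = 4.06·0.022 = 0.08932
Lq = ρ²(1+C_s²)/(2(1−ρ)) = 0.007978·(1+0.989)/(2·0.9107)
= 0.007978·1.9890/1.8214 = 0.008712

Final: 0.008712


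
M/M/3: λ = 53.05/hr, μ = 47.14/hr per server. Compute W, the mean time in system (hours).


a = 1.1254; ρ = 0.3751; P₀ = 0.318599
Lq = P₀·a^c·ρ/(c!(1−ρ)²) = 0.07271
Wq = Lq/λ = 0.07271/53.05 = 0.001371 hr
W = Wq + 1/μ = 0.001371 + 0.02121 = 0.02258 hr

Final: 0.02258 hr


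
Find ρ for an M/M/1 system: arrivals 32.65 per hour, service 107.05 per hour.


ρ = λ/μ = 32.65/107.05 = 0.3050

Final: 0.3050


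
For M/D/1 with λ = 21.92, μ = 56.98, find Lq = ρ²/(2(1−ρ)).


ρ = 21.92/56.98 = 0.3847
M/D/1: Lq = ρ²/(2(1−ρ)) = 0.1480/(2·0.6153) = 0.12026

Final: 0.12026


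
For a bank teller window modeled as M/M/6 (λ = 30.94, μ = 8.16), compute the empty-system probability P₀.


a = λ/μ = 30.94/8.16 = 3.7917; ρ = a/c = 0.6319
Σ_{k=0}^{5} a^k/k! (terms k=0..5) = 1.00000 + 3.79167 + 7.18837 + 9.08530 + 8.61211 + 6.53085 = 36.20829
Tail: a^6/(6!(1−ρ)) = 2971.53537/(720·0.3681) = 11.21334
P₀ = 1/(36.20829 + 11.21334) = 1/47.42163 = 0.021087

Final: 0.021087


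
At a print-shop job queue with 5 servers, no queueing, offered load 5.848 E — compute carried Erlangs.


B(5,5.848) = 0.349656 (Erlang-B)
Carried load = a(1 − B) = 5.848·(1 − 0.349656) = 5.848·0.650344 = 3.8032 E

Final: 3.8032 Erlangs


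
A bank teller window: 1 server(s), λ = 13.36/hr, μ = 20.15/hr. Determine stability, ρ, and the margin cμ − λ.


Total capacity cμ = 1·20.15 = 20.15/hr
ρ = λ/(cμ) = 13.36/20.15 = 0.6630
Stable ⇔ ρ < 1: YES
Spare capacity = cμ − λ = 20.15 − 13.36 = 6.79/hr

Final: ρ = 0.6630; stable; margin = 6.79/hr


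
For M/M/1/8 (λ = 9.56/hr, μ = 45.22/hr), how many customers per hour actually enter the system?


ρ = 0.2114; P_K = (1−ρ)ρ^8/(1−ρ^9) = 0.000003147
λ_eff = λ(1 − P_K) = 9.56·(1 − 0.000003147) = 9.56·0.999997 = 9.5600 /hr

Final: 9.5600 /hr


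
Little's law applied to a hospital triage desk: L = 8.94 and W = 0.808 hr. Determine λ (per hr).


λ = L/W = 8.94/0.808 = 11.0644 /hr

Final: 11.0644 /hr


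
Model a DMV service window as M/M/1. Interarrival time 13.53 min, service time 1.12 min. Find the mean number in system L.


λ = 60/13.53 = 4.4346 /hr
μ = 60/1.12 = 53.5714 /hr
ρ = λ/μ = 4.4346/53.5714 = 0.08278
L = ρ/(1−ρ) = 0.08278/0.9172 = 0.09025

Final: 0.09025


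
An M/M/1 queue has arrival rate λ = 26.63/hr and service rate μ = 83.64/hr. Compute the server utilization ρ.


ρ = λ/μ = 26.63/83.64 = 0.3184

Final: 0.3184


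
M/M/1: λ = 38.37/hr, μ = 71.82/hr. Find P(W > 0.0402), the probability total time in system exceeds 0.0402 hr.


W ~ Exponential(μ−λ) for M/M/1.
μ − λ = 71.82 − 38.37 = 33.4500
P(W > t) = e^{−(μ−λ)t} = e^{−1.3447} = 0.260620

Final: 0.260620


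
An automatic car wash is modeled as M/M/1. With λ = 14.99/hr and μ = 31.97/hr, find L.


ρ = λ/μ = 14.99/31.97 = 0.4689
L = ρ/(1−ρ) = 0.4689/(1 − 0.4689) = 0.4689/0.5311 = 0.8828

Final: 0.8828


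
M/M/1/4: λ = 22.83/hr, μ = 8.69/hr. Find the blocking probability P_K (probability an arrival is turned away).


ρ = λ/μ = 22.83/8.69 = 2.6272
P_K = (1−ρ)ρ^K/(1−ρ^(K+1)) = (-1.6272·47.637015)/(1 − 125.149948)
= -77.512933/-124.149948 = 0.624349

Final: 0.624349


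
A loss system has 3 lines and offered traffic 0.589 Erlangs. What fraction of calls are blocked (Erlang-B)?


B(c,a) = (a^c/c!) / Σ_{k=0}^{c} a^k/k!
a^3/3! = 0.034056
Σ terms (k=0..3): 1.00000 + 0.58900 + 0.17346 + 0.03406 = 1.796517
B = 0.034056/1.796517 = 0.018957

Final: 0.018957


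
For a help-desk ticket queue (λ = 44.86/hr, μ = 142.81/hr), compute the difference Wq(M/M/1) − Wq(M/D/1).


ρ = 44.86/142.81 = 0.3141
Wq(M/M/1) = ρ/(μ−λ) = 0.3141/97.95 = 0.003207 hr
Wq(M/D/1) = ρ/(2(μ−λ)) = 0.001603 hr
Savings = 0.003207 − 0.001603 = 0.001603 hr

Final: 0.001603 hr


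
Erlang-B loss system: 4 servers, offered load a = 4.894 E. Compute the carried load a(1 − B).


B(4,4.894) = 0.389874 (Erlang-B)
Carried load = a(1 − B) = 4.894·(1 − 0.389874) = 4.894·0.610126 = 2.9860 E

Final: 2.9860 Erlangs


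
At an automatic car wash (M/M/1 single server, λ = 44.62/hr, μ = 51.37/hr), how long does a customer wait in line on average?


ρ = 44.62/51.37 = 0.8686
Wq = ρ/(μ−λ) = 0.8686/(51.37 − 44.62) = 0.8686/6.75 = 0.1287 hr

Final: 0.1287 hr


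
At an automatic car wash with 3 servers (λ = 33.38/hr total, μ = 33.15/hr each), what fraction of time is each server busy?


ρ = λ/(cμ) = 33.38/(3·33.15) = 33.38/99.45 = 0.3356

Final: 0.3356


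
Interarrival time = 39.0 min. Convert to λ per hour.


λ = 1/(interarrival time) in consistent units.
1 hour = 60 min, so λ = 60/39.0 = 1.5385 per hour

Final: 1.5385 /hr


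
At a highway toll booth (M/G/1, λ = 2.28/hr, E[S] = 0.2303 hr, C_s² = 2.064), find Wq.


ρ = λ·E[S] = 2.28·0.2303 = 0.5251
E[S²] = E[S]²(1+C_s²) = 0.2303²·(1+2.064) = 0.162509
Wq = λ·E[S²]/(2(1−ρ)) = 2.28·0.162509/(2·0.4749) = 0.39009 hr

Final: 0.39009 hr


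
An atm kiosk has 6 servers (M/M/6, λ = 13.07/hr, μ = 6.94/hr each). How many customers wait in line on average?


a = λ/μ = 1.8833; ρ = a/6 = 0.3139
P₀ = 0.151934
Lq = P₀·a^c·ρ / (c!·(1−ρ)²) = 0.151934·44.61662·0.3139/(720·0.47076)
= 0.006277

Final: 0.006277


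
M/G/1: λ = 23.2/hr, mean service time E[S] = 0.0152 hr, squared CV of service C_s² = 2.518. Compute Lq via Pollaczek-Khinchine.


ρ = λ·E[S] = 23.2·0.0152 = 0.3526
Lq = ρ²(1+C_s²)/(2(1−ρ)) = 0.1244·(1+2.518)/(2·0.6474)
= 0.1244·3.5180/1.2947 = 0.33790

Final: 0.33790


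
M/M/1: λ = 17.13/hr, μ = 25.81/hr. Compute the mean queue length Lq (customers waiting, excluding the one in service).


ρ = 17.13/25.81 = 0.6637
Lq = ρ²/(1−ρ) = 0.4405/0.3363 = 1.3098

Final: 1.3098


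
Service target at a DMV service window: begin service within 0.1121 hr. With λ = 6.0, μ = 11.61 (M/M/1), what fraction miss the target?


ρ = 6.0/11.61 = 0.5168
P(Wq > t) = ρ·e^{−(μ−λ)t} = 0.5168·e^{−0.6289}
= 0.5168·0.533188 = 0.275549

Final: 0.275549


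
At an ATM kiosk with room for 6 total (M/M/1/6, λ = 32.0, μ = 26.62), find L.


ρ = 32.0/26.62 = 1.2021
L = ρ[1 − (K+1)ρ^K + Kρ^(K+1)] / [(1−ρ)(1−ρ^(K+1))]
Numerator: 1.2021·(1 − 7·3.017530 + 6·3.627384) = 1.973366
Denominator: (-0.2021)·(-2.627384) = 0.531004
L = 1.973366/0.531004 = 3.7163

Final: 3.7163


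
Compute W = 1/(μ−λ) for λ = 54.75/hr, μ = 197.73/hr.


W = 1/(μ−λ) = 1/(197.73 − 54.75) = 1/142.98 = 0.006994 hr

Final: 0.006994 hr


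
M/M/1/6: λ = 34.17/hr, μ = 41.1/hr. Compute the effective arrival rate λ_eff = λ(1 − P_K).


ρ = 0.8314; P_K = (1−ρ)ρ^6/(1−ρ^7) = 0.076754
λ_eff = λ(1 − P_K) = 34.17·(1 − 0.076754) = 34.17·0.923246 = 31.5473 /hr

Final: 31.5473 /hr


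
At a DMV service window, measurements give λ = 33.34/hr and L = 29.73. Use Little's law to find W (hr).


W = L/λ = 29.73/33.34 = 0.8917 hr

Final: 0.8917 hr


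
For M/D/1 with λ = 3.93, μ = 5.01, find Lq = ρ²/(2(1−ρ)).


ρ = 3.93/5.01 = 0.7844
M/D/1: Lq = ρ²/(2(1−ρ)) = 0.6153/(2·0.2156) = 1.42723

Final: 1.42723


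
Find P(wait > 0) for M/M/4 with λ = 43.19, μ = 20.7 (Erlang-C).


a = λ/μ = 2.0865; ρ = a/4 = 0.5216
P₀ = 0.118656 (from M/M/c formula)
C(c,a) = [a^c/(c!(1−ρ))]·P₀ = [18.95184/(24·0.4784)]·0.118656
= 1.65069·0.118656 = 0.195865

Final: 0.195865


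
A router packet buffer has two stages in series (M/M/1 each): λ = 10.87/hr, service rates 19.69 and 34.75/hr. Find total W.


Each node sees arrival rate λ = 10.87/hr (tandem ⇒ throughput preserved).
W₁ = 1/(μ₁−λ) = 1/(19.69−10.87) = 0.11338 hr
W₂ = 1/(μ₂−λ) = 1/(34.75−10.87) = 0.04188 hr
W_total = W₁ + W₂ = 0.11338 + 0.04188 = 0.15525 hr

Final: 0.15525 hr


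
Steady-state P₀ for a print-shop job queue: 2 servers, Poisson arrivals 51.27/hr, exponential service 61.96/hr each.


a = λ/μ = 51.27/61.96 = 0.8275; ρ = a/c = 0.4137
Σ_{k=0}^{1} a^k/k! (terms k=0..1) = 1.00000 + 0.82747 = 1.82747
Tail: a^2/(2!(1−ρ)) = 0.68471/(2·0.5863) = 0.58396
P₀ = 1/(1.82747 + 0.58396) = 1/2.41142 = 0.414693

Final: 0.414693


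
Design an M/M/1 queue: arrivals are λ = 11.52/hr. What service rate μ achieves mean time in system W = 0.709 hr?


W = 1/(μ−λ) ⇒ μ − λ = 1/W = 1/0.709 = 1.4104
μ = λ + 1/W = 11.52 + 1.4104 = 12.9304 per hr

Final: 12.9304 /hr


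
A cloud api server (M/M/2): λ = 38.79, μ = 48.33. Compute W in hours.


a = 0.8026; ρ = 0.4013; P₀ = 0.427243
Lq = P₀·a^c·ρ/(c!(1−ρ)²) = 0.15407
Wq = Lq/λ = 0.15407/38.79 = 0.003972 hr
W = Wq + 1/μ = 0.003972 + 0.02069 = 0.02466 hr

Final: 0.02466 hr


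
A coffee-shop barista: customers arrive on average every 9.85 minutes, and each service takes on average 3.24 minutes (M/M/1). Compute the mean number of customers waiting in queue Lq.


λ = 60/9.85 = 6.0914 /hr
μ = 60/3.24 = 18.5185 /hr
ρ = λ/μ = 6.0914/18.5185 = 0.3289
Lq = ρ²/(1−ρ) = 0.1082/0.6711 = 0.1612

Final: 0.1612


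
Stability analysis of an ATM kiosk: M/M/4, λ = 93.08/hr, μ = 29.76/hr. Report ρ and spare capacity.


Total capacity cμ = 4·29.76 = 119.04/hr
ρ = λ/(cμ) = 93.08/119.04 = 0.7819
Stable ⇔ ρ < 1: YES
Spare capacity = cμ − λ = 119.04 − 93.08 = 25.96/hr

Final: ρ = 0.7819; stable; margin = 25.96/hr


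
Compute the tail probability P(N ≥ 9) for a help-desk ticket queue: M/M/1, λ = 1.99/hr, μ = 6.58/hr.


ρ = 1.99/6.58 = 0.3024
P(N ≥ n) = ρ^n = 0.3024^9 = 0.00002117

Final: 0.00002117


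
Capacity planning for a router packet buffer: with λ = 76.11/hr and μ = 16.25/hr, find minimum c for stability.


Stability requires cμ > λ ⇔ c > λ/μ.
λ/μ = 76.11/16.25 = 4.6837
Minimum integer c = ⌊4.6837⌋ + 1 = 5
Check: 5·16.25 = 81.25 > 76.11, while 4·16.25 = 65.00 ≤ 76.11

Final: 5 servers


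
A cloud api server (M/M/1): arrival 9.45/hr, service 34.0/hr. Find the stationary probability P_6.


ρ = 9.45/34.0 = 0.2779
P_n = (1−ρ)·ρ^n = (1 − 0.2779)·0.2779^6 = 0.7221·0.0004610 = 0.0003329

Final: 0.0003329


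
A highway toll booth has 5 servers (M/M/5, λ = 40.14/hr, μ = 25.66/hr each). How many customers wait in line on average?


a = λ/μ = 1.5643; ρ = a/5 = 0.3129
P₀ = 0.208816
Lq = P₀·a^c·ρ / (c!·(1−ρ)²) = 0.208816·9.36707·0.3129/(120·0.47216)
= 0.01080

Final: 0.01080


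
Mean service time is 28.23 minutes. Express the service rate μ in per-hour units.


μ = 1/(service time) in consistent units.
1 hour = 60 min, so μ = 60/28.23 = 2.1254 per hour

Final: 2.1254 /hr


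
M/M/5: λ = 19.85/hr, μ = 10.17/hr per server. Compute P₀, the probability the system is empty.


a = λ/μ = 19.85/10.17 = 1.9518; ρ = a/c = 0.3904
Σ_{k=0}^{4} a^k/k! (terms k=0..4) = 1.00000 + 1.95182 + 1.90480 + 1.23927 + 0.60471 = 6.70060
Tail: a^5/(5!(1−ρ)) = 28.32682/(120·0.6096) = 0.38721
P₀ = 1/(6.70060 + 0.38721) = 1/7.08781 = 0.141087

Final: 0.141087


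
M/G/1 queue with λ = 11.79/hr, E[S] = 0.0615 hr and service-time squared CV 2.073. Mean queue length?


ρ = λ·E[S] = 11.79·0.0615 = 0.7251
Lq = ρ²(1+C_s²)/(2(1−ρ)) = 0.5257·(1+2.073)/(2·0.2749)
= 0.5257·3.0730/0.5498 = 2.93841

Final: 2.93841


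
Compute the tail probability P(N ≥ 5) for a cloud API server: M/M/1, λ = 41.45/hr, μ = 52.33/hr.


ρ = 41.45/52.33 = 0.7921
P(N ≥ n) = ρ^n = 0.7921^5 = 0.311795

Final: 0.311795


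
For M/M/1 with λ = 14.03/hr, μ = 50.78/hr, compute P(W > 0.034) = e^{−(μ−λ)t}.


W ~ Exponential(μ−λ) for M/M/1.
μ − λ = 50.78 − 14.03 = 36.7500
P(W > t) = e^{−(μ−λ)t} = e^{−1.2495} = 0.286648

Final: 0.286648


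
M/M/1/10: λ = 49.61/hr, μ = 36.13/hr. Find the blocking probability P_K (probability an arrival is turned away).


ρ = λ/μ = 49.61/36.13 = 1.3731
P_K = (1−ρ)ρ^K/(1−ρ^(K+1)) = (-0.3731·23.823889)/(1 − 32.712514)
= -8.888625/-31.712514 = 0.280288

Final: 0.280288


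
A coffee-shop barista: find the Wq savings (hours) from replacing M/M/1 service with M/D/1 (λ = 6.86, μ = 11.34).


ρ = 6.86/11.34 = 0.6049
Wq(M/M/1) = ρ/(μ−λ) = 0.6049/4.48 = 0.13503 hr
Wq(M/D/1) = ρ/(2(μ−λ)) = 0.06752 hr
Savings = 0.13503 − 0.06752 = 0.06752 hr

Final: 0.06752 hr


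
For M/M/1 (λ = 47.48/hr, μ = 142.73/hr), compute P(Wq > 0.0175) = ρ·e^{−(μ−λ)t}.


ρ = 47.48/142.73 = 0.3327
P(Wq > t) = ρ·e^{−(μ−λ)t} = 0.3327·e^{−1.6669}
= 0.3327·0.188836 = 0.062818

Final: 0.062818


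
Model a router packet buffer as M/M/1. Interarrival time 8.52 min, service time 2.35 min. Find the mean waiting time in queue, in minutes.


λ = 60/8.52 = 7.0423 /hr
μ = 60/2.35 = 25.5319 /hr
ρ = λ/μ = 7.0423/25.5319 = 0.2758
Wq = ρ/(μ−λ) = 0.2758/(25.5319−7.0423) = 0.01492 hr
In minutes: 0.01492·60 = 0.8951 min

Final: 0.8951 min


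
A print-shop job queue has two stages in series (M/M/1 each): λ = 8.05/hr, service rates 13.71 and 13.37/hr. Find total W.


Each node sees arrival rate λ = 8.05/hr (tandem ⇒ throughput preserved).
W₁ = 1/(μ₁−λ) = 1/(13.71−8.05) = 0.17668 hr
W₂ = 1/(μ₂−λ) = 1/(13.37−8.05) = 0.18797 hr
W_total = W₁ + W₂ = 0.17668 + 0.18797 = 0.36465 hr

Final: 0.36465 hr


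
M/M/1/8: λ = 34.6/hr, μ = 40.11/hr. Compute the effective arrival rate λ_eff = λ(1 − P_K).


ρ = 0.8626; P_K = (1−ρ)ρ^8/(1−ρ^9) = 0.057266
λ_eff = λ(1 − P_K) = 34.6·(1 − 0.057266) = 34.6·0.942734 = 32.6186 /hr

Final: 32.6186 /hr


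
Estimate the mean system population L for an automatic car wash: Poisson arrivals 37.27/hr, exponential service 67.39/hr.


ρ = λ/μ = 37.27/67.39 = 0.5530
L = ρ/(1−ρ) = 0.5530/(1 − 0.5530) = 0.5530/0.4470 = 1.2374

Final: 1.2374


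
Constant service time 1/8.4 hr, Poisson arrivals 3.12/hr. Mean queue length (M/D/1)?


ρ = 3.12/8.4 = 0.3714
M/D/1: Lq = ρ²/(2(1−ρ)) = 0.1380/(2·0.6286) = 0.10974

Final: 0.10974


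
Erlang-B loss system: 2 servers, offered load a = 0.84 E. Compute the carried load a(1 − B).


B(2,0.84) = 0.160890 (Erlang-B)
Carried load = a(1 − B) = 0.84·(1 − 0.160890) = 0.84·0.839110 = 0.7049 E

Final: 0.7049 Erlangs


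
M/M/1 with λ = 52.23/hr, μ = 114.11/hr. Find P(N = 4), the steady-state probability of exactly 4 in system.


ρ = 52.23/114.11 = 0.4577
P_n = (1−ρ)·ρ^n = (1 − 0.4577)·0.4577^4 = 0.5423·0.043892 = 0.023802

Final: 0.023802


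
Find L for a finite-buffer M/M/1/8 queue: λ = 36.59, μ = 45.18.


ρ = 36.59/45.18 = 0.8099
L = ρ[1 − (K+1)ρ^K + Kρ^(K+1)] / [(1−ρ)(1−ρ^(K+1))]
Numerator: 0.8099·(1 − 9·0.185067 + 8·0.149881) = 0.432018
Denominator: (0.1901)·(0.850119) = 0.161632
L = 0.432018/0.161632 = 2.6729

Final: 2.6729


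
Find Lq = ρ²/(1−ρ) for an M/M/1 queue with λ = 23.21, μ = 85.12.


ρ = 23.21/85.12 = 0.2727
Lq = ρ²/(1−ρ) = 0.07435/0.7273 = 0.1022

Final: 0.1022


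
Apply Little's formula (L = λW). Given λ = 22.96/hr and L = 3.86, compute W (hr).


W = L/λ = 3.86/22.96 = 0.1681 hr

Final: 0.1681 hr


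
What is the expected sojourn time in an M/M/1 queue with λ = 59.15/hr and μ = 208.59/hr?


W = 1/(μ−λ) = 1/(208.59 − 59.15) = 1/149.44 = 0.006692 hr

Final: 0.006692 hr


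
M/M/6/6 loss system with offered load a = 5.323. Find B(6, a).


B(c,a) = (a^c/c!) / Σ_{k=0}^{c} a^k/k!
a^6/6! = 31.594123
Σ terms (k=0..6): 1.00000 + 5.32300 + 14.16716 + 25.13727 + 33.45142 + 35.61239 + 31.59412 = 146.285371
B = 31.594123/146.285371 = 0.215976

Final: 0.215976


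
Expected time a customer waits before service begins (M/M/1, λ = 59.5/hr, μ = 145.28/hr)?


ρ = 59.5/145.28 = 0.4096
Wq = ρ/(μ−λ) = 0.4096/(145.28 − 59.5) = 0.4096/85.78 = 0.004774 hr

Final: 0.004774 hr


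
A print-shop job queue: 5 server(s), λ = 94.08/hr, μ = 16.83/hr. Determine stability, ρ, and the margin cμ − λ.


Total capacity cμ = 5·16.83 = 84.15/hr
ρ = λ/(cμ) = 94.08/84.15 = 1.1180
Stable ⇔ ρ < 1: NO
Spare capacity = cμ − λ = 84.15 − 94.08 = -9.93/hr

Final: ρ = 1.1180; unstable; margin = -9.93/hr


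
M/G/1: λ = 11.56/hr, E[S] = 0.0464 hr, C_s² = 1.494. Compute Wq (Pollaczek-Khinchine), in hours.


ρ = λ·E[S] = 11.56·0.0464 = 0.5364
E[S²] = E[S]²(1+C_s²) = 0.0464²·(1+1.494) = 0.005369
Wq = λ·E[S²]/(2(1−ρ)) = 11.56·0.005369/(2·0.4636) = 0.06694 hr

Final: 0.06694 hr


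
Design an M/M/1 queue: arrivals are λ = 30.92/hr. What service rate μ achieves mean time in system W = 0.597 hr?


W = 1/(μ−λ) ⇒ μ − λ = 1/W = 1/0.597 = 1.6750
μ = λ + 1/W = 30.92 + 1.6750 = 32.5950 per hr

Final: 32.5950 /hr


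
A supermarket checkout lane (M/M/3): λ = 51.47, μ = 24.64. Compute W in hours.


a = 2.0889; ρ = 0.6963; P₀ = 0.097347
Lq = P₀·a^c·ρ/(c!(1−ρ)²) = 1.11634
Wq = Lq/λ = 1.11634/51.47 = 0.02169 hr
W = Wq + 1/μ = 0.02169 + 0.04058 = 0.06227 hr

Final: 0.06227 hr


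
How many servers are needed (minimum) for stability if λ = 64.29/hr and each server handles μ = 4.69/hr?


Stability requires cμ > λ ⇔ c > λ/μ.
λ/μ = 64.29/4.69 = 13.7079
Minimum integer c = ⌊13.7079⌋ + 1 = 14
Check: 14·4.69 = 65.66 > 64.29, while 13·4.69 = 60.97 ≤ 64.29

Final: 14 servers


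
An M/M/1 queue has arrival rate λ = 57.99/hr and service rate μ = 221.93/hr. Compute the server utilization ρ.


ρ = λ/μ = 57.99/221.93 = 0.2613

Final: 0.2613


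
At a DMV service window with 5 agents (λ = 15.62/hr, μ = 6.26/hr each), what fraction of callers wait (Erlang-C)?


a = λ/μ = 2.4952; ρ = a/5 = 0.4990
P₀ = 0.080505 (from M/M/c formula)
C(c,a) = [a^c/(c!(1−ρ))]·P₀ = [96.72383/(120·0.5010)]·0.080505
= 1.60898·0.080505 = 0.129531

Final: 0.129531


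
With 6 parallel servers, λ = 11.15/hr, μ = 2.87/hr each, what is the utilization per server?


ρ = λ/(cμ) = 11.15/(6·2.87) = 11.15/17.22 = 0.6475

Final: 0.6475


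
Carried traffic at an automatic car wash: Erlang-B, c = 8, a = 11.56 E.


B(8,11.56) = 0.405636 (Erlang-B)
Carried load = a(1 − B) = 11.56·(1 − 0.405636) = 11.56·0.594364 = 6.8708 E

Final: 6.8708 Erlangs


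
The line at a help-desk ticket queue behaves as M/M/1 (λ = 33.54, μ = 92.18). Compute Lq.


ρ = 33.54/92.18 = 0.3639
Lq = ρ²/(1−ρ) = 0.1324/0.6361 = 0.2081

Final: 0.2081


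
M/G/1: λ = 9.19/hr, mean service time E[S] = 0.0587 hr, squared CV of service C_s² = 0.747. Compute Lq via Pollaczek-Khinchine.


ρ = λ·E[S] = 9.19·0.0587 = 0.5395
Lq = ρ²(1+C_s²)/(2(1−ρ)) = 0.2910·(1+0.747)/(2·0.4605)
= 0.2910·1.7470/0.9211 = 0.55195

Final: 0.55195


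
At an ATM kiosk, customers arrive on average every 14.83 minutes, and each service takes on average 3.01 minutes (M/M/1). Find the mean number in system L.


λ = 60/14.83 = 4.0459 /hr
μ = 60/3.01 = 19.9336 /hr
ρ = λ/μ = 4.0459/19.9336 = 0.2030
L = ρ/(1−ρ) = 0.2030/0.7970 = 0.2547

Final: 0.2547


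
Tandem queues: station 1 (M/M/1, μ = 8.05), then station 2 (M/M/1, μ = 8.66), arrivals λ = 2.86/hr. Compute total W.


Each node sees arrival rate λ = 2.86/hr (tandem ⇒ throughput preserved).
W₁ = 1/(μ₁−λ) = 1/(8.05−2.86) = 0.19268 hr
W₂ = 1/(μ₂−λ) = 1/(8.66−2.86) = 0.17241 hr
W_total = W₁ + W₂ = 0.19268 + 0.17241 = 0.36509 hr

Final: 0.36509 hr


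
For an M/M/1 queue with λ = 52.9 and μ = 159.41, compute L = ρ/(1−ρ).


ρ = λ/μ = 52.9/159.41 = 0.3318
L = ρ/(1−ρ) = 0.3318/(1 − 0.3318) = 0.3318/0.6682 = 0.4967

Final: 0.4967


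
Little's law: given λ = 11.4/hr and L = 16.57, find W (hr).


W = L/λ = 16.57/11.4 = 1.4535 hr

Final: 1.4535 hr


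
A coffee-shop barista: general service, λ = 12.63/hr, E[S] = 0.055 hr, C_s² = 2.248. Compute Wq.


ρ = λ·E[S] = 12.63·0.055 = 0.6947
E[S²] = E[S]²(1+C_s²) = 0.055²·(1+2.248) = 0.009825
Wq = λ·E[S²]/(2(1−ρ)) = 12.63·0.009825/(2·0.3053) = 0.20320 hr

Final: 0.20320 hr


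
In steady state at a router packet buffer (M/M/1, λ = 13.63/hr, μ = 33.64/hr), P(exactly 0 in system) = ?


ρ = 13.63/33.64 = 0.4052
P_n = (1−ρ)·ρ^n = (1 − 0.4052)·0.4052^0 = 0.5948·1.000000 = 0.594828

Final: 0.594828


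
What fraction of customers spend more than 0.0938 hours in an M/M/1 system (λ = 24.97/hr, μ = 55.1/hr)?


W ~ Exponential(μ−λ) for M/M/1.
μ − λ = 55.1 − 24.97 = 30.1300
P(W > t) = e^{−(μ−λ)t} = e^{−2.8262} = 0.059238

Final: 0.059238


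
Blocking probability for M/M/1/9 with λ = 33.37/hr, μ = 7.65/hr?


ρ = λ/μ = 33.37/7.65 = 4.3621
P_K = (1−ρ)ρ^K/(1−ρ^(K+1)) = (-3.3621·571811.576467)/(1 − 2494294.419178)
= -1922482.842711/-2494293.419178 = 0.770752

Final: 0.770752


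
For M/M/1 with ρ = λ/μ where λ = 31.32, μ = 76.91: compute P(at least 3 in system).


ρ = 31.32/76.91 = 0.4072
P(N ≥ n) = ρ^n = 0.4072^3 = 0.067533

Final: 0.067533


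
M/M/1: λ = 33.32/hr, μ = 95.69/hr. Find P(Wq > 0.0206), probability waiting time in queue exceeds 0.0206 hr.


ρ = 33.32/95.69 = 0.3482
P(Wq > t) = ρ·e^{−(μ−λ)t} = 0.3482·e^{−1.2848}
= 0.3482·0.276700 = 0.096349

Final: 0.096349


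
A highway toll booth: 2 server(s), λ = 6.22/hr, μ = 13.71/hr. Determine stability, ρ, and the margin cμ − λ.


Total capacity cμ = 2·13.71 = 27.42/hr
ρ = λ/(cμ) = 6.22/27.42 = 0.2268
Stable ⇔ ρ < 1: YES
Spare capacity = cμ − λ = 27.42 − 6.22 = 21.20/hr

Final: ρ = 0.2268; stable; margin = 21.20/hr


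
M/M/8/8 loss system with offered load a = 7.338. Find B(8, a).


B(c,a) = (a^c/c!) / Σ_{k=0}^{c} a^k/k!
a^8/8! = 208.497636
Σ terms (k=0..8): 1.00000 + 7.33800 + 26.92312 + 65.85396 + 120.80908 + 177.29941 + 216.83718 + 227.30732 + 208.49764 = 1051.865704
B = 208.497636/1051.865704 = 0.198217

Final: 0.198217


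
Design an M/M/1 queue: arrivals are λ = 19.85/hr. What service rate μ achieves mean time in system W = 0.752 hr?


W = 1/(μ−λ) ⇒ μ − λ = 1/W = 1/0.752 = 1.3298
μ = λ + 1/W = 19.85 + 1.3298 = 21.1798 per hr

Final: 21.1798 /hr


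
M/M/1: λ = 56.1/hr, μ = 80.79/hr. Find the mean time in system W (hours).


W = 1/(μ−λ) = 1/(80.79 − 56.1) = 1/24.69 = 0.04050 hr

Final: 0.04050 hr


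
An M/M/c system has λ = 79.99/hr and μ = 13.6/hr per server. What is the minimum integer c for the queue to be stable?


Stability requires cμ > λ ⇔ c > λ/μ.
λ/μ = 79.99/13.6 = 5.8816
Minimum integer c = ⌊5.8816⌋ + 1 = 6
Check: 6·13.6 = 81.60 > 79.99, while 5·13.6 = 68.00 ≤ 79.99

Final: 6 servers


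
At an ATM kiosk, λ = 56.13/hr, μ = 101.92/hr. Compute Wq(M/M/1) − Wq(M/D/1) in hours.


ρ = 56.13/101.92 = 0.5507
Wq(M/M/1) = ρ/(μ−λ) = 0.5507/45.79 = 0.01203 hr
Wq(M/D/1) = ρ/(2(μ−λ)) = 0.006014 hr
Savings = 0.01203 − 0.006014 = 0.006014 hr

Final: 0.006014 hr
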